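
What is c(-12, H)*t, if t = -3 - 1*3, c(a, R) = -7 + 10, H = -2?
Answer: -18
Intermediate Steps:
c(a, R) = 3
t = -6 (t = -3 - 3 = -6)
c(-12, H)*t = 3*(-6) = -18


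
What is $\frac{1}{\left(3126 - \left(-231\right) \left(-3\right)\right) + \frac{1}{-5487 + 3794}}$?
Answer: $\frac{1693}{4119068} \approx 0.00041102$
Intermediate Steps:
$\frac{1}{\left(3126 - \left(-231\right) \left(-3\right)\right) + \frac{1}{-5487 + 3794}} = \frac{1}{\left(3126 - 693\right) + \frac{1}{-1693}} = \frac{1}{\left(3126 - 693\right) - \frac{1}{1693}} = \frac{1}{2433 - \frac{1}{1693}} = \frac{1}{\frac{4119068}{1693}} = \frac{1693}{4119068}$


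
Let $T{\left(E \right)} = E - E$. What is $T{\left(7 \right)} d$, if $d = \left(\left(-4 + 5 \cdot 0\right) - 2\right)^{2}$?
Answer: $0$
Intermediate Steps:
$d = 36$ ($d = \left(\left(-4 + 0\right) - 2\right)^{2} = \left(-4 - 2\right)^{2} = \left(-6\right)^{2} = 36$)
$T{\left(E \right)} = 0$
$T{\left(7 \right)} d = 0 \cdot 36 = 0$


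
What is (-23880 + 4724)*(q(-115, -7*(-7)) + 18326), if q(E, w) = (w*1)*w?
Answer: -397046412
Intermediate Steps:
q(E, w) = w² (q(E, w) = w*w = w²)
(-23880 + 4724)*(q(-115, -7*(-7)) + 18326) = (-23880 + 4724)*((-7*(-7))² + 18326) = -19156*(49² + 18326) = -19156*(2401 + 18326) = -19156*20727 = -397046412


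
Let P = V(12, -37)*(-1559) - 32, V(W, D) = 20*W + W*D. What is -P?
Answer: -318004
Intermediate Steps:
V(W, D) = 20*W + D*W
P = 318004 (P = (12*(20 - 37))*(-1559) - 32 = (12*(-17))*(-1559) - 32 = -204*(-1559) - 32 = 318036 - 32 = 318004)
-P = -1*318004 = -318004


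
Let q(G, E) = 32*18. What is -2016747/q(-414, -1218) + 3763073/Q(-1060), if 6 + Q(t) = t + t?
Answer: -358618565/68032 ≈ -5271.3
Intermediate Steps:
q(G, E) = 576
Q(t) = -6 + 2*t (Q(t) = -6 + (t + t) = -6 + 2*t)
-2016747/q(-414, -1218) + 3763073/Q(-1060) = -2016747/576 + 3763073/(-6 + 2*(-1060)) = -2016747*1/576 + 3763073/(-6 - 2120) = -224083/64 + 3763073/(-2126) = -224083/64 + 3763073*(-1/2126) = -224083/64 - 3763073/2126 = -358618565/68032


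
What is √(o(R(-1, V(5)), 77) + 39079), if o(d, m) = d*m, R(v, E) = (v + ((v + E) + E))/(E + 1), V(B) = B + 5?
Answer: √39205 ≈ 198.00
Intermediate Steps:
V(B) = 5 + B
R(v, E) = (2*E + 2*v)/(1 + E) (R(v, E) = (v + ((E + v) + E))/(1 + E) = (v + (v + 2*E))/(1 + E) = (2*E + 2*v)/(1 + E))
√(o(R(-1, V(5)), 77) + 39079) = √((2*((5 + 5) - 1)/(1 + (5 + 5)))*77 + 39079) = √((2*(10 - 1)/(1 + 10))*77 + 39079) = √((2*9/11)*77 + 39079) = √((2*(1/11)*9)*77 + 39079) = √((18/11)*77 + 39079) = √(126 + 39079) = √39205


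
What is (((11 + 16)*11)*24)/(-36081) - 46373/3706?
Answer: -188844509/14857354 ≈ -12.711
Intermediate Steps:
(((11 + 16)*11)*24)/(-36081) - 46373/3706 = ((27*11)*24)*(-1/36081) - 46373*1/3706 = (297*24)*(-1/36081) - 46373/3706 = 7128*(-1/36081) - 46373/3706 = -792/4009 - 46373/3706 = -188844509/14857354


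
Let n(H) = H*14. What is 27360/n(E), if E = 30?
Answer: 456/7 ≈ 65.143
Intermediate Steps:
n(H) = 14*H
27360/n(E) = 27360/((14*30)) = 27360/420 = 27360*(1/420) = 456/7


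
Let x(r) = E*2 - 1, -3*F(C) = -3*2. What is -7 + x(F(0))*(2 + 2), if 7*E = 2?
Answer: -61/7 ≈ -8.7143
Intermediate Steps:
E = 2/7 (E = (⅐)*2 = 2/7 ≈ 0.28571)
F(C) = 2 (F(C) = -(-1)*2 = -⅓*(-6) = 2)
x(r) = -3/7 (x(r) = (2/7)*2 - 1 = 4/7 - 1 = -3/7)
-7 + x(F(0))*(2 + 2) = -7 - 3*(2 + 2)/7 = -7 - 3/7*4 = -7 - 12/7 = -61/7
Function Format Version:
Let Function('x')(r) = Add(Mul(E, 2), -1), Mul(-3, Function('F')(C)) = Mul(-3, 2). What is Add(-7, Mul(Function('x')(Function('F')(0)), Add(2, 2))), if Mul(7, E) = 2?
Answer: Rational(-61, 7) ≈ -8.7143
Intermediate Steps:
E = Rational(2, 7) (E = Mul(Rational(1, 7), 2) = Rational(2, 7) ≈ 0.28571)
Function('F')(C) = 2 (Function('F')(C) = Mul(Rational(-1, 3), Mul(-3, 2)) = Mul(Rational(-1, 3), -6) = 2)
Function('x')(r) = Rational(-3, 7) (Function('x')(r) = Add(Mul(Rational(2, 7), 2), -1) = Add(Rational(4, 7), -1) = Rational(-3, 7))
Add(-7, Mul(Function('x')(Function('F')(0)), Add(2, 2))) = Add(-7, Mul(Rational(-3, 7), Add(2, 2))) = Add(-7, Mul(Rational(-3, 7), 4)) = Add(-7, Rational(-12, 7)) = Rational(-61, 7)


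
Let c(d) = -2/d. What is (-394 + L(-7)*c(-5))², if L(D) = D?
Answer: 3936256/25 ≈ 1.5745e+5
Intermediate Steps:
(-394 + L(-7)*c(-5))² = (-394 - (-14)/(-5))² = (-394 - (-14)*(-1)/5)² = (-394 - 7*⅖)² = (-394 - 14/5)² = (-1984/5)² = 3936256/25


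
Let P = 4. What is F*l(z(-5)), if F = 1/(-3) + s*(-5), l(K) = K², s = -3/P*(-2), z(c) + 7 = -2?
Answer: -1269/2 ≈ -634.50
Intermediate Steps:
z(c) = -9 (z(c) = -7 - 2 = -9)
s = 3/2 (s = -3/4*(-2) = -3*¼*(-2) = -¾*(-2) = 3/2 ≈ 1.5000)
F = -47/6 (F = 1/(-3) + (3/2)*(-5) = 1*(-⅓) - 15/2 = -⅓ - 15/2 = -47/6 ≈ -7.8333)
F*l(z(-5)) = -47/6*(-9)² = -47/6*81 = -1269/2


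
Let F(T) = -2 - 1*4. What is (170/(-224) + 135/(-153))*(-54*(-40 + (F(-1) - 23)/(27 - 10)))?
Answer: -59821875/16184 ≈ -3696.4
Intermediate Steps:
F(T) = -6 (F(T) = -2 - 4 = -6)
(170/(-224) + 135/(-153))*(-54*(-40 + (F(-1) - 23)/(27 - 10))) = (170/(-224) + 135/(-153))*(-54*(-40 + (-6 - 23)/(27 - 10))) = (170*(-1/224) + 135*(-1/153))*(-54*(-40 - 29/17)) = (-85/112 - 15/17)*(-54*(-40 - 29*1/17)) = -(-84375)*(-40 - 29/17)/952 = -(-84375)*(-709)/(952*17) = -3125/1904*38286/17 = -59821875/16184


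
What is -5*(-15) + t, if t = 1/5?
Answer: 376/5 ≈ 75.200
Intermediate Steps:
t = ⅕ ≈ 0.20000
-5*(-15) + t = -5*(-15) + ⅕ = 75 + ⅕ = 376/5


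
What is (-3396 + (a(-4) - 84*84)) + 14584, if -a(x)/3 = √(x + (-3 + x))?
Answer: 4132 - 3*I*√11 ≈ 4132.0 - 9.9499*I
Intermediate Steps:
a(x) = -3*√(-3 + 2*x) (a(x) = -3*√(x + (-3 + x)) = -3*√(-3 + 2*x))
(-3396 + (a(-4) - 84*84)) + 14584 = (-3396 + (-3*√(-3 + 2*(-4)) - 84*84)) + 14584 = (-3396 + (-3*√(-3 - 8) - 7056)) + 14584 = (-3396 + (-3*I*√11 - 7056)) + 14584 = (-3396 + (-7056 - 3*I*√11)) + 14584 = (-10452 - 3*I*√11) + 14584 = 4132 - 3*I*√11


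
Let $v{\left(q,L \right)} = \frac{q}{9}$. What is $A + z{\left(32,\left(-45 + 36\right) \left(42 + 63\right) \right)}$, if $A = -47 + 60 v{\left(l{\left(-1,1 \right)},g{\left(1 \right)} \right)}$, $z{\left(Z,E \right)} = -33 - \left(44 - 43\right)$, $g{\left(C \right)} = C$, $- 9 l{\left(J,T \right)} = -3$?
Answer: $- \frac{709}{9} \approx -78.778$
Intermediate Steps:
$l{\left(J,T \right)} = \frac{1}{3}$ ($l{\left(J,T \right)} = \left(- \frac{1}{9}\right) \left(-3\right) = \frac{1}{3}$)
$v{\left(q,L \right)} = \frac{q}{9}$ ($v{\left(q,L \right)} = q \frac{1}{9} = \frac{q}{9}$)
$z{\left(Z,E \right)} = -34$ ($z{\left(Z,E \right)} = -33 - \left(44 - 43\right) = -33 - 1 = -34$)
$A = - \frac{403}{9}$ ($A = -47 + 60 \cdot \frac{1}{9} \cdot \frac{1}{3} = -47 + 60 \cdot \frac{1}{27} = -47 + \frac{20}{9} = - \frac{403}{9} \approx -44.778$)
$A + z{\left(32,\left(-45 + 36\right) \left(42 + 63\right) \right)} = - \frac{403}{9} - 34 = - \frac{709}{9}$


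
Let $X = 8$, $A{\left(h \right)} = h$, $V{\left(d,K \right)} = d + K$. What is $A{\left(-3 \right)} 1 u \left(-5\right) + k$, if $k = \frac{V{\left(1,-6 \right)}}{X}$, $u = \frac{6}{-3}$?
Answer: $- \frac{245}{8} \approx -30.625$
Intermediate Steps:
$V{\left(d,K \right)} = K + d$
$u = -2$ ($u = 6 \left(- \frac{1}{3}\right) = -2$)
$k = - \frac{5}{8}$ ($k = \frac{-6 + 1}{8} = \left(-5\right) \frac{1}{8} = - \frac{5}{8} \approx -0.625$)
$A{\left(-3 \right)} 1 u \left(-5\right) + k = - 3 \cdot 1 \left(-2\right) \left(-5\right) - \frac{5}{8} = - 3 \left(\left(-2\right) \left(-5\right)\right) - \frac{5}{8} = \left(-3\right) 10 - \frac{5}{8} = -30 - \frac{5}{8} = - \frac{245}{8}$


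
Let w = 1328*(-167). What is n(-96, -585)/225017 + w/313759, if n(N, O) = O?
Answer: -3852839939/5430854531 ≈ -0.70944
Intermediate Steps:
w = -221776
n(-96, -585)/225017 + w/313759 = -585/225017 - 221776/313759 = -585*1/225017 - 221776*1/313759 = -45/17309 - 221776/313759 = -3852839939/5430854531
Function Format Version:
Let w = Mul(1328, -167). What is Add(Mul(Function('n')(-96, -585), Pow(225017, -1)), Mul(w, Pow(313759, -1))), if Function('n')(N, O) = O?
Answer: Rational(-3852839939, 5430854531) ≈ -0.70944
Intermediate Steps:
w = -221776
Add(Mul(Function('n')(-96, -585), Pow(225017, -1)), Mul(w, Pow(313759, -1))) = Add(Mul(-585, Pow(225017, -1)), Mul(-221776, Pow(313759, -1))) = Add(Mul(-585, Rational(1, 225017)), Mul(-221776, Rational(1, 313759))) = Add(Rational(-45, 17309), Rational(-221776, 313759)) = Rational(-3852839939, 5430854531)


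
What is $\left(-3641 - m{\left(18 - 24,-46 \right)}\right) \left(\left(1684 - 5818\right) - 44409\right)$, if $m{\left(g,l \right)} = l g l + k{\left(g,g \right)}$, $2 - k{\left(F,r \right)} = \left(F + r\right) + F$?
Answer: $-438586005$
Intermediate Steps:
$k{\left(F,r \right)} = 2 - r - 2 F$ ($k{\left(F,r \right)} = 2 - \left(\left(F + r\right) + F\right) = 2 - \left(r + 2 F\right) = 2 - r - 2 F$)
$m{\left(g,l \right)} = 2 - 3 g + g l^{2}$ ($m{\left(g,l \right)} = l g l - \left(-2 + 3 g\right) = g l l - \left(-2 + 3 g\right) = g l^{2} - \left(-2 + 3 g\right) = 2 - 3 g + g l^{2}$)
$\left(-3641 - m{\left(18 - 24,-46 \right)}\right) \left(\left(1684 - 5818\right) - 44409\right) = \left(-3641 - \left(2 - 3 \left(18 - 24\right) + \left(18 - 24\right) \left(-46\right)^{2}\right)\right) \left(\left(1684 - 5818\right) - 44409\right) = \left(-3641 - \left(2 - 3 \left(18 - 24\right) + \left(18 - 24\right) 2116\right)\right) \left(-4134 - 44409\right) = \left(-3641 - \left(2 - -18 - 12696\right)\right) \left(-48543\right) = \left(-3641 - \left(2 + 18 - 12696\right)\right) \left(-48543\right) = \left(-3641 - -12676\right) \left(-48543\right) = \left(-3641 + 12676\right) \left(-48543\right) = 9035 \left(-48543\right) = -438586005$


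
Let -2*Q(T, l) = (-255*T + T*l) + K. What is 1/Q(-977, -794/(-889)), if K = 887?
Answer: -889/110746910 ≈ -8.0273e-6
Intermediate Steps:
Q(T, l) = -887/2 + 255*T/2 - T*l/2 (Q(T, l) = -((-255*T + T*l) + 887)/2 = -(887 - 255*T + T*l)/2 = -887/2 + 255*T/2 - T*l/2)
1/Q(-977, -794/(-889)) = 1/(-887/2 + (255/2)*(-977) - ½*(-977)*(-794/(-889))) = 1/(-887/2 - 249135/2 - ½*(-977)*(-794*(-1/889))) = 1/(-887/2 - 249135/2 - ½*(-977)*794/889) = 1/(-887/2 - 249135/2 + 387869/889) = 1/(-110746910/889) = -889/110746910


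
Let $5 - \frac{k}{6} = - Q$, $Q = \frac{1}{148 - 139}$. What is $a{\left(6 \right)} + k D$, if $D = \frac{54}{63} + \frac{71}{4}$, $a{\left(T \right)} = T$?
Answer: $\frac{12109}{21} \approx 576.62$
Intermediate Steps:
$D = \frac{521}{28}$ ($D = 54 \cdot \frac{1}{63} + 71 \cdot \frac{1}{4} = \frac{6}{7} + \frac{71}{4} = \frac{521}{28} \approx 18.607$)
$Q = \frac{1}{9} \approx 0.11111$
$k = \frac{92}{3}$ ($k = 30 - 6 \left(\left(-1\right) \frac{1}{9}\right) = 30 - - \frac{2}{3} = 30 + \frac{2}{3} = \frac{92}{3} \approx 30.667$)
$a{\left(6 \right)} + k D = 6 + \frac{92}{3} \cdot \frac{521}{28} = 6 + \frac{11983}{21} = \frac{12109}{21}$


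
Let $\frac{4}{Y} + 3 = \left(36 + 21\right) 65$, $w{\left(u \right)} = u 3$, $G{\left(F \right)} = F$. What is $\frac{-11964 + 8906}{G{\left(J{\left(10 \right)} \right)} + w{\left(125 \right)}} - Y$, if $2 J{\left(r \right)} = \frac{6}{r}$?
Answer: $- \frac{135758}{16659} \approx -8.1492$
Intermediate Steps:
$J{\left(r \right)} = \frac{3}{r}$ ($J{\left(r \right)} = \frac{6 \frac{1}{r}}{2} = \frac{3}{r}$)
$w{\left(u \right)} = 3 u$
$Y = \frac{2}{1851}$ ($Y = \frac{4}{-3 + \left(36 + 21\right) 65} = \frac{4}{-3 + 57 \cdot 65} = \frac{4}{-3 + 3705} = \frac{4}{3702} = 4 \cdot \frac{1}{3702} = \frac{2}{1851} \approx 0.0010805$)
$\frac{-11964 + 8906}{G{\left(J{\left(10 \right)} \right)} + w{\left(125 \right)}} - Y = \frac{-11964 + 8906}{\frac{3}{10} + 3 \cdot 125} - \frac{2}{1851} = - \frac{3058}{3 \cdot \frac{1}{10} + 375} - \frac{2}{1851} = - \frac{3058}{\frac{3}{10} + 375} - \frac{2}{1851} = - \frac{3058}{\frac{3753}{10}} - \frac{2}{1851} = \left(-3058\right) \frac{10}{3753} - \frac{2}{1851} = - \frac{220}{27} - \frac{2}{1851} = - \frac{135758}{16659}$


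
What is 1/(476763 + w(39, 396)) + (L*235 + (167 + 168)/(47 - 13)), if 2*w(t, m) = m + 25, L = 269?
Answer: 2050647398883/32434198 ≈ 63225.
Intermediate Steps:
w(t, m) = 25/2 + m/2 (w(t, m) = (m + 25)/2 = (25 + m)/2 = 25/2 + m/2)
1/(476763 + w(39, 396)) + (L*235 + (167 + 168)/(47 - 13)) = 1/(476763 + (25/2 + (½)*396)) + (269*235 + (167 + 168)/(47 - 13)) = 1/(476763 + (25/2 + 198)) + (63215 + 335/34) = 1/(476763 + 421/2) + (63215 + 335*(1/34)) = 1/(953947/2) + (63215 + 335/34) = 2/953947 + 2149645/34 = 2050647398883/32434198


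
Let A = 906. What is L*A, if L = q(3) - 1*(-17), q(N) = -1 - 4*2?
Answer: 7248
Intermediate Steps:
q(N) = -9 (q(N) = -1 - 8 = -9)
L = 8 (L = -9 - 1*(-17) = -9 + 17 = 8)
L*A = 8*906 = 7248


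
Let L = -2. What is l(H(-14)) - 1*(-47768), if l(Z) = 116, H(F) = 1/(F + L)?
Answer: 47884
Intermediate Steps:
H(F) = 1/(-2 + F) (H(F) = 1/(F - 2) = 1/(-2 + F))
l(H(-14)) - 1*(-47768) = 116 - 1*(-47768) = 116 + 47768 = 47884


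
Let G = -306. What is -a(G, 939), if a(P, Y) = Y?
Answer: -939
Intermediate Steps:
-a(G, 939) = -1*939 = -939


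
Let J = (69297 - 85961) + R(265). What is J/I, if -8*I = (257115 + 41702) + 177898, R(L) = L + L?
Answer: 43024/158905 ≈ 0.27075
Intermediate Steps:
R(L) = 2*L
J = -16134 (J = (69297 - 85961) + 2*265 = -16664 + 530 = -16134)
I = -476715/8 (I = -((257115 + 41702) + 177898)/8 = -(298817 + 177898)/8 = -⅛*476715 = -476715/8 ≈ -59589.)
J/I = -16134/(-476715/8) = -16134*(-8/476715) = 43024/158905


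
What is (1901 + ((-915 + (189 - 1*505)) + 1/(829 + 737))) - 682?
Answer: -18791/1566 ≈ -11.999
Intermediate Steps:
(1901 + ((-915 + (189 - 1*505)) + 1/(829 + 737))) - 682 = (1901 + ((-915 + (189 - 505)) + 1/1566)) - 682 = (1901 + ((-915 - 316) + 1/1566)) - 682 = (1901 + (-1231 + 1/1566)) - 682 = (1901 - 1927745/1566) - 682 = 1049221/1566 - 682 = -18791/1566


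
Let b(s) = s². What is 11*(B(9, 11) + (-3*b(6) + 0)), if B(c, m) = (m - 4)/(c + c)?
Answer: -21307/18 ≈ -1183.7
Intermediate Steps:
B(c, m) = (-4 + m)/(2*c) (B(c, m) = (-4 + m)/((2*c)) = (-4 + m)*(1/(2*c)) = (-4 + m)/(2*c))
11*(B(9, 11) + (-3*b(6) + 0)) = 11*((½)*(-4 + 11)/9 + (-3*6² + 0)) = 11*((½)*(⅑)*7 + (-3*36 + 0)) = 11*(7/18 + (-108 + 0)) = 11*(7/18 - 108) = 11*(-1937/18) = -21307/18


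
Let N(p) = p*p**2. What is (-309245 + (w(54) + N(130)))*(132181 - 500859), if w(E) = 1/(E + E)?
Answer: -37582582030399/54 ≈ -6.9597e+11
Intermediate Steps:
N(p) = p**3
w(E) = 1/(2*E)
(-309245 + (w(54) + N(130)))*(132181 - 500859) = (-309245 + ((1/2)/54 + 130**3))*(132181 - 500859) = (-309245 + ((1/2)*(1/54) + 2197000))*(-368678) = (-309245 + (1/108 + 2197000))*(-368678) = (-309245 + 237276001/108)*(-368678) = (203877541/108)*(-368678) = -37582582030399/54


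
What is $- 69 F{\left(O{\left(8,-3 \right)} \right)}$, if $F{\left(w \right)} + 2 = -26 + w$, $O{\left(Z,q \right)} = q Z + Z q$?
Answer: $5244$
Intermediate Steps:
$O{\left(Z,q \right)} = 2 Z q$ ($O{\left(Z,q \right)} = Z q + Z q = 2 Z q$)
$F{\left(w \right)} = -28 + w$ ($F{\left(w \right)} = -2 + \left(-26 + w\right) = -28 + w$)
$- 69 F{\left(O{\left(8,-3 \right)} \right)} = - 69 \left(-28 + 2 \cdot 8 \left(-3\right)\right) = - 69 \left(-28 - 48\right) = \left(-69\right) \left(-76\right) = 5244$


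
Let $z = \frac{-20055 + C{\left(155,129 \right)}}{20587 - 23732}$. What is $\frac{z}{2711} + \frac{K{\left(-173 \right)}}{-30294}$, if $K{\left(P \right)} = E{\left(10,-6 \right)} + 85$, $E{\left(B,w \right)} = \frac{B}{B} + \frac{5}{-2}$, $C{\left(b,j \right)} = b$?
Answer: $- \frac{2566549}{6077400516} \approx -0.00042231$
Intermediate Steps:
$E{\left(B,w \right)} = - \frac{3}{2}$ ($E{\left(B,w \right)} = 1 + 5 \left(- \frac{1}{2}\right) = 1 - \frac{5}{2} = - \frac{3}{2}$)
$K{\left(P \right)} = \frac{167}{2}$ ($K{\left(P \right)} = - \frac{3}{2} + 85 = \frac{167}{2}$)
$z = \frac{3980}{629}$ ($z = \frac{-20055 + 155}{20587 - 23732} = - \frac{19900}{-3145} = \left(-19900\right) \left(- \frac{1}{3145}\right) = \frac{3980}{629} \approx 6.3275$)
$\frac{z}{2711} + \frac{K{\left(-173 \right)}}{-30294} = \frac{3980}{629 \cdot 2711} + \frac{167}{2 \left(-30294\right)} = \frac{3980}{629} \cdot \frac{1}{2711} + \frac{167}{2} \left(- \frac{1}{30294}\right) = \frac{3980}{1705219} - \frac{167}{60588} = - \frac{2566549}{6077400516}$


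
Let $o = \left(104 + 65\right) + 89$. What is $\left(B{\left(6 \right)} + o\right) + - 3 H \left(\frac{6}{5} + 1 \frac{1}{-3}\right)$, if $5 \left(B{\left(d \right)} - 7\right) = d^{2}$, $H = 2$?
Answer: $267$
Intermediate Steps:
$o = 258$ ($o = 169 + 89 = 258$)
$B{\left(d \right)} = 7 + \frac{d^{2}}{5}$
$\left(B{\left(6 \right)} + o\right) + - 3 H \left(\frac{6}{5} + 1 \frac{1}{-3}\right) = \left(\left(7 + \frac{6^{2}}{5}\right) + 258\right) + \left(-3\right) 2 \left(\frac{6}{5} + 1 \frac{1}{-3}\right) = \left(\left(7 + \frac{1}{5} \cdot 36\right) + 258\right) - 6 \left(6 \cdot \frac{1}{5} + 1 \left(- \frac{1}{3}\right)\right) = \left(\left(7 + \frac{36}{5}\right) + 258\right) - 6 \left(\frac{6}{5} - \frac{1}{3}\right) = \left(\frac{71}{5} + 258\right) - \frac{26}{5} = \frac{1361}{5} - \frac{26}{5} = 267$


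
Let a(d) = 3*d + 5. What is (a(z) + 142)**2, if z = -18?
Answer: 8649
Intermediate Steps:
a(d) = 5 + 3*d
(a(z) + 142)**2 = ((5 + 3*(-18)) + 142)**2 = ((5 - 54) + 142)**2 = (-49 + 142)**2 = 93**2 = 8649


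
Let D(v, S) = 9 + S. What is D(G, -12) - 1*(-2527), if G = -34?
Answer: 2524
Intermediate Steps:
D(G, -12) - 1*(-2527) = (9 - 12) - 1*(-2527) = -3 + 2527 = 2524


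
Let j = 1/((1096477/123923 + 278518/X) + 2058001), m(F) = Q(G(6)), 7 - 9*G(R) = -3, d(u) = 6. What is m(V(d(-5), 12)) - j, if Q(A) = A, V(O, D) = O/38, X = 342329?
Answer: 873057887735907137/785752442584053426 ≈ 1.1111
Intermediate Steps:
G(R) = 10/9 (G(R) = 7/9 - ⅑*(-3) = 7/9 + ⅓ = 10/9)
V(O, D) = O/38 (V(O, D) = O*(1/38) = O/38)
m(F) = 10/9
j = 42422436667/87305826953783714 (j = 1/((1096477/123923 + 278518/342329) + 2058001) = 1/(409870661047/42422436667 + 2058001) = 1/(87305826953783714/42422436667) = 42422436667/87305826953783714 ≈ 4.8591e-7)
m(V(d(-5), 12)) - j = 10/9 - 1*42422436667/87305826953783714 = 10/9 - 42422436667/87305826953783714 = 873057887735907137/785752442584053426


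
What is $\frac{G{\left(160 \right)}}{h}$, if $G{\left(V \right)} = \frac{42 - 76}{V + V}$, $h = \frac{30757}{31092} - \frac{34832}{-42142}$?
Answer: $- \frac{2784343011}{47583160760} \approx -0.058515$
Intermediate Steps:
$h = \frac{1189579019}{655139532}$ ($h = 30757 \cdot \frac{1}{31092} - - \frac{17416}{21071} = \frac{30757}{31092} + \frac{17416}{21071} = \frac{1189579019}{655139532} \approx 1.8158$)
$G{\left(V \right)} = - \frac{17}{V}$ ($G{\left(V \right)} = - \frac{34}{2 V} = - 34 \frac{1}{2 V} = - \frac{17}{V}$)
$\frac{G{\left(160 \right)}}{h} = \frac{\left(-17\right) \frac{1}{160}}{\frac{1189579019}{655139532}} = \left(-17\right) \frac{1}{160} \cdot \frac{655139532}{1189579019} = \left(- \frac{17}{160}\right) \frac{655139532}{1189579019} = - \frac{2784343011}{47583160760}$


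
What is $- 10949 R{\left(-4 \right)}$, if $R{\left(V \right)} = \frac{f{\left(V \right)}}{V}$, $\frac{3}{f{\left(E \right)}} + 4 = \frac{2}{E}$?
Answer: $- \frac{10949}{6} \approx -1824.8$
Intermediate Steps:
$f{\left(E \right)} = \frac{3}{-4 + \frac{2}{E}}$
$R{\left(V \right)} = - \frac{3}{-2 + 4 V}$ ($R{\left(V \right)} = \frac{\left(-3\right) V \frac{1}{-2 + 4 V}}{V} = - \frac{3}{-2 + 4 V}$)
$- 10949 R{\left(-4 \right)} = - 10949 \left(- \frac{3}{-2 + 4 \left(-4\right)}\right) = - 10949 \left(- \frac{3}{-2 - 16}\right) = - 10949 \left(- \frac{3}{-18}\right) = - 10949 \left(\left(-3\right) \left(- \frac{1}{18}\right)\right) = \left(-10949\right) \frac{1}{6} = - \frac{10949}{6}$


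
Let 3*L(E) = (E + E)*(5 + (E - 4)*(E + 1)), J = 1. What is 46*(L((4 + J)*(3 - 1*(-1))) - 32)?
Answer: 623024/3 ≈ 2.0767e+5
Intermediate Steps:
L(E) = 2*E*(5 + (1 + E)*(-4 + E))/3 (L(E) = ((E + E)*(5 + (E - 4)*(E + 1)))/3 = ((2*E)*(5 + (-4 + E)*(1 + E)))/3 = ((2*E)*(5 + (1 + E)*(-4 + E)))/3 = (2*E*(5 + (1 + E)*(-4 + E)))/3 = 2*E*(5 + (1 + E)*(-4 + E))/3)
46*(L((4 + J)*(3 - 1*(-1))) - 32) = 46*(2*((4 + 1)*(3 - 1*(-1)))*(1 + ((4 + 1)*(3 - 1*(-1)))² - 3*(4 + 1)*(3 - 1*(-1)))/3 - 32) = 46*(2*(5*(3 + 1))*(1 + (5*(3 + 1))² - 15*(3 + 1))/3 - 32) = 46*(2*(5*4)*(1 + (5*4)² - 15*4)/3 - 32) = 46*((⅔)*20*(1 + 20² - 3*20) - 32) = 46*((⅔)*20*(1 + 400 - 60) - 32) = 46*((⅔)*20*341 - 32) = 46*(13640/3 - 32) = 46*(13544/3) = 623024/3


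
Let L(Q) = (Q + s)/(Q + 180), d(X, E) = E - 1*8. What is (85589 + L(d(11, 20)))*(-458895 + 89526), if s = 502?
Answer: -1011677189523/32 ≈ -3.1615e+10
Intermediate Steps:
d(X, E) = -8 + E (d(X, E) = E - 8 = -8 + E)
L(Q) = (502 + Q)/(180 + Q) (L(Q) = (Q + 502)/(Q + 180) = (502 + Q)/(180 + Q))
(85589 + L(d(11, 20)))*(-458895 + 89526) = (85589 + (502 + (-8 + 20))/(180 + (-8 + 20)))*(-458895 + 89526) = (85589 + (502 + 12)/(180 + 12))*(-369369) = (85589 + 514/192)*(-369369) = (85589 + (1/192)*514)*(-369369) = (85589 + 257/96)*(-369369) = (8216801/96)*(-369369) = -1011677189523/32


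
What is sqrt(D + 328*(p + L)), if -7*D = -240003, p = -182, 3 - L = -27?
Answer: I*sqrt(762923)/7 ≈ 124.78*I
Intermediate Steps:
L = 30 (L = 3 - 1*(-27) = 3 + 27 = 30)
D = 240003/7 (D = -1/7*(-240003) = 240003/7 ≈ 34286.)
sqrt(D + 328*(p + L)) = sqrt(240003/7 + 328*(-182 + 30)) = sqrt(240003/7 + 328*(-152)) = sqrt(240003/7 - 49856) = sqrt(-108989/7) = I*sqrt(762923)/7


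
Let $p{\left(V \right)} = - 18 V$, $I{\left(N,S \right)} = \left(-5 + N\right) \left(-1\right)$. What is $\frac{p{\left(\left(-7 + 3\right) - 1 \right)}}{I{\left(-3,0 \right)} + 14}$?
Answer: $\frac{45}{11} \approx 4.0909$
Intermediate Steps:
$I{\left(N,S \right)} = 5 - N$
$\frac{p{\left(\left(-7 + 3\right) - 1 \right)}}{I{\left(-3,0 \right)} + 14} = \frac{\left(-18\right) \left(\left(-7 + 3\right) - 1\right)}{\left(5 - -3\right) + 14} = \frac{\left(-18\right) \left(-4 - 1\right)}{\left(5 + 3\right) + 14} = \frac{\left(-18\right) \left(-5\right)}{8 + 14} = \frac{90}{22} = 90 \cdot \frac{1}{22} = \frac{45}{11}$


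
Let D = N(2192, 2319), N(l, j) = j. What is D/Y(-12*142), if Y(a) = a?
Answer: -773/568 ≈ -1.3609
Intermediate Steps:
D = 2319
D/Y(-12*142) = 2319/((-12*142)) = 2319/(-1704) = 2319*(-1/1704) = -773/568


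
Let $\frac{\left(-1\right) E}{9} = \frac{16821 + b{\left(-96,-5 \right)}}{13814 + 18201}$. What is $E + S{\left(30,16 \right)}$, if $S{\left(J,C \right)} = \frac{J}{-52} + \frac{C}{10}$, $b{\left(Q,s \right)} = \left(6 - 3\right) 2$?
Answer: $- \frac{3085919}{832390} \approx -3.7073$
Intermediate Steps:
$b{\left(Q,s \right)} = 6$ ($b{\left(Q,s \right)} = 3 \cdot 2 = 6$)
$S{\left(J,C \right)} = - \frac{J}{52} + \frac{C}{10}$ ($S{\left(J,C \right)} = J \left(- \frac{1}{52}\right) + C \frac{1}{10} = - \frac{J}{52} + \frac{C}{10}$)
$E = - \frac{151443}{32015}$ ($E = - 9 \frac{16821 + 6}{13814 + 18201} = - 9 \cdot \frac{16827}{32015} = - 9 \cdot 16827 \cdot \frac{1}{32015} = \left(-9\right) \frac{16827}{32015} = - \frac{151443}{32015} \approx -4.7304$)
$E + S{\left(30,16 \right)} = - \frac{151443}{32015} + \left(\left(- \frac{1}{52}\right) 30 + \frac{1}{10} \cdot 16\right) = - \frac{151443}{32015} + \left(- \frac{15}{26} + \frac{8}{5}\right) = - \frac{151443}{32015} + \frac{133}{130} = - \frac{3085919}{832390}$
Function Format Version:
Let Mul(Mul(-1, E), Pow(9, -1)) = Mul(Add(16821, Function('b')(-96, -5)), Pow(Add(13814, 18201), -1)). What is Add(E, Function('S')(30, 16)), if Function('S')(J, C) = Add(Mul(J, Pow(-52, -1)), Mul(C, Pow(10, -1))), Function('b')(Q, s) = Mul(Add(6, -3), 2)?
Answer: Rational(-3085919, 832390) ≈ -3.7073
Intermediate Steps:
Function('b')(Q, s) = 6 (Function('b')(Q, s) = Mul(3, 2) = 6)
Function('S')(J, C) = Add(Mul(Rational(-1, 52), J), Mul(Rational(1, 10), C)) (Function('S')(J, C) = Add(Mul(J, Rational(-1, 52)), Mul(C, Rational(1, 10))) = Add(Mul(Rational(-1, 52), J), Mul(Rational(1, 10), C)))
E = Rational(-151443, 32015) (E = Mul(-9, Mul(Add(16821, 6), Pow(Add(13814, 18201), -1))) = Mul(-9, Mul(16827, Pow(32015, -1))) = Mul(-9, Mul(16827, Rational(1, 32015))) = Mul(-9, Rational(16827, 32015)) = Rational(-151443, 32015) ≈ -4.7304)
Add(E, Function('S')(30, 16)) = Add(Rational(-151443, 32015), Add(Mul(Rational(-1, 52), 30), Mul(Rational(1, 10), 16))) = Add(Rational(-151443, 32015), Add(Rational(-15, 26), Rational(8, 5))) = Add(Rational(-151443, 32015), Rational(133, 130)) = Rational(-3085919, 832390)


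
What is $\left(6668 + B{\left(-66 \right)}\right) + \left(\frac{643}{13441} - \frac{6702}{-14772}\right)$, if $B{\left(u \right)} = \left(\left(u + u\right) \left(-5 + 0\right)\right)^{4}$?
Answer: $\frac{6279070902973452319}{33091742} \approx 1.8975 \cdot 10^{11}$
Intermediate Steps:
$B{\left(u \right)} = 10000 u^{4}$ ($B{\left(u \right)} = \left(2 u \left(-5\right)\right)^{4} = \left(- 10 u\right)^{4} = 10000 u^{4}$)
$\left(6668 + B{\left(-66 \right)}\right) + \left(\frac{643}{13441} - \frac{6702}{-14772}\right) = \left(6668 + 10000 \left(-66\right)^{4}\right) + \left(\frac{643}{13441} - \frac{6702}{-14772}\right) = \left(6668 + 10000 \cdot 18974736\right) + \left(643 \cdot \frac{1}{13441} - - \frac{1117}{2462}\right) = \left(6668 + 189747360000\right) + \left(\frac{643}{13441} + \frac{1117}{2462}\right) = 189747366668 + \frac{16596663}{33091742} = \frac{6279070902973452319}{33091742}$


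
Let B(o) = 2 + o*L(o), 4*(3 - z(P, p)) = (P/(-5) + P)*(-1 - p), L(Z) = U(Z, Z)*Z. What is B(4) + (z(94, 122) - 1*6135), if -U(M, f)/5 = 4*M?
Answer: -25488/5 ≈ -5097.6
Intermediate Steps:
U(M, f) = -20*M
L(Z) = -20*Z**2 (L(Z) = (-20*Z)*Z = -20*Z**2)
z(P, p) = 3 - P*(-1 - p)/5 (z(P, p) = 3 - (P/(-5) + P)*(-1 - p)/4 = 3 - (P*(-1/5) + P)*(-1 - p)/4 = 3 - (-P/5 + P)*(-1 - p)/4 = 3 - 4*P/5*(-1 - p)/4 = 3 - P*(-1 - p)/5)
B(o) = 2 - 20*o**3 (B(o) = 2 + o*(-20*o**2) = 2 - 20*o**3)
B(4) + (z(94, 122) - 1*6135) = (2 - 20*4**3) + ((3 + (1/5)*94 + (1/5)*94*122) - 1*6135) = (2 - 20*64) + ((3 + 94/5 + 11468/5) - 6135) = (2 - 1280) + (11577/5 - 6135) = -1278 - 19098/5 = -25488/5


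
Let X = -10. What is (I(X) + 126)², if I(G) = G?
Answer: 13456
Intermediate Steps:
(I(X) + 126)² = (-10 + 126)² = 116² = 13456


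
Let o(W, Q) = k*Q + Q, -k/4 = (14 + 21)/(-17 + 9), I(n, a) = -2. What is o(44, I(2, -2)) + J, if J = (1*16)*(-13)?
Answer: -245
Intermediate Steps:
J = -208 (J = 16*(-13) = -208)
k = 35/2 (k = -4*(14 + 21)/(-17 + 9) = -140/(-8) = -140*(-1)/8 = -4*(-35/8) = 35/2 ≈ 17.500)
o(W, Q) = 37*Q/2 (o(W, Q) = 35*Q/2 + Q = 37*Q/2)
o(44, I(2, -2)) + J = (37/2)*(-2) - 208 = -37 - 208 = -245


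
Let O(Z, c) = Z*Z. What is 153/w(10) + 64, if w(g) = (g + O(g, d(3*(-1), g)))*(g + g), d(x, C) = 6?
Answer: 140953/2200 ≈ 64.070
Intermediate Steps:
O(Z, c) = Z**2
w(g) = 2*g*(g + g**2) (w(g) = (g + g**2)*(g + g) = (g + g**2)*(2*g) = 2*g*(g + g**2))
153/w(10) + 64 = 153/((2*10**2*(1 + 10))) + 64 = 153/((2*100*11)) + 64 = 153/2200 + 64 = 140953/2200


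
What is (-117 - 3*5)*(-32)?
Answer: 4224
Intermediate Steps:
(-117 - 3*5)*(-32) = (-117 - 15)*(-32) = -132*(-32) = 4224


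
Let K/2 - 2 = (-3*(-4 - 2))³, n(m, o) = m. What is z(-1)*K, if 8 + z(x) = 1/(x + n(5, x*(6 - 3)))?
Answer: -90427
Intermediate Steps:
K = 11668 (K = 4 + 2*(-3*(-4 - 2))³ = 4 + 2*(-3*(-6))³ = 4 + 2*18³ = 4 + 2*5832 = 4 + 11664 = 11668)
z(x) = -8 + 1/(5 + x) (z(x) = -8 + 1/(x + 5) = -8 + 1/(5 + x))
z(-1)*K = ((-39 - 8*(-1))/(5 - 1))*11668 = ((-39 + 8)/4)*11668 = ((¼)*(-31))*11668 = -31/4*11668 = -90427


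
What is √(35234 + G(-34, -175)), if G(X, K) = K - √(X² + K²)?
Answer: √(35059 - √31781) ≈ 186.76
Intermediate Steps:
G(X, K) = K - √(K² + X²)
√(35234 + G(-34, -175)) = √(35234 + (-175 - √((-175)² + (-34)²))) = √(35234 + (-175 - √(30625 + 1156))) = √(35234 + (-175 - √31781)) = √(35059 - √31781)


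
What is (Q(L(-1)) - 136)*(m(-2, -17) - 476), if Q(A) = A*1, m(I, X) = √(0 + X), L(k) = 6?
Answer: 61880 - 130*I*√17 ≈ 61880.0 - 536.0*I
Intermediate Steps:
m(I, X) = √X
Q(A) = A
(Q(L(-1)) - 136)*(m(-2, -17) - 476) = (6 - 136)*(√(-17) - 476) = -130*(I*√17 - 476) = -130*(-476 + I*√17) = 61880 - 130*I*√17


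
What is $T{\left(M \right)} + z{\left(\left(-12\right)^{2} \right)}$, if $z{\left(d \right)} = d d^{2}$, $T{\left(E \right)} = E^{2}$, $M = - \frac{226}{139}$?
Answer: $\frac{57692247940}{19321} \approx 2.986 \cdot 10^{6}$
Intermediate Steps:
$M = - \frac{226}{139}$ ($M = \left(-226\right) \frac{1}{139} = - \frac{226}{139} \approx -1.6259$)
$z{\left(d \right)} = d^{3}$
$T{\left(M \right)} + z{\left(\left(-12\right)^{2} \right)} = \left(- \frac{226}{139}\right)^{2} + \left(\left(-12\right)^{2}\right)^{3} = \frac{51076}{19321} + 144^{3} = \frac{51076}{19321} + 2985984 = \frac{57692247940}{19321}$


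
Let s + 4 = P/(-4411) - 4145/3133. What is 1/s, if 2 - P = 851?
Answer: -13819663/70902330 ≈ -0.19491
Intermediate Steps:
P = -849 (P = 2 - 1*851 = 2 - 851 = -849)
s = -70902330/13819663 (s = -4 + (-849/(-4411) - 4145/3133) = -4 + (-849*(-1/4411) - 4145*1/3133) = -4 + (849/4411 - 4145/3133) = -4 - 15623678/13819663 = -70902330/13819663 ≈ -5.1305)
1/s = 1/(-70902330/13819663) = -13819663/70902330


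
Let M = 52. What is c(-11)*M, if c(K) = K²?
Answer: 6292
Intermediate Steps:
c(-11)*M = (-11)²*52 = 121*52 = 6292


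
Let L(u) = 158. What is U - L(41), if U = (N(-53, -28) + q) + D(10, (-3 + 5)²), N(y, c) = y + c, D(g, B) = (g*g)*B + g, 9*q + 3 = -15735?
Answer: -4733/3 ≈ -1577.7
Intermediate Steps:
q = -5246/3 (q = -⅓ + (⅑)*(-15735) = -⅓ - 5245/3 = -5246/3 ≈ -1748.7)
D(g, B) = g + B*g² (D(g, B) = g²*B + g = B*g² + g = g + B*g²)
N(y, c) = c + y
U = -4259/3 (U = ((-28 - 53) - 5246/3) + 10*(1 + (-3 + 5)²*10) = (-81 - 5246/3) + 10*(1 + 2²*10) = -5489/3 + 10*(1 + 4*10) = -5489/3 + 10*(1 + 40) = -5489/3 + 10*41 = -5489/3 + 410 = -4259/3 ≈ -1419.7)
U - L(41) = -4259/3 - 1*158 = -4259/3 - 158 = -4733/3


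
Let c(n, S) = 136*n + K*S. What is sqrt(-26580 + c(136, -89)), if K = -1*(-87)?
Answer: 7*I*sqrt(323) ≈ 125.81*I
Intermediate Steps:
K = 87
c(n, S) = 87*S + 136*n (c(n, S) = 136*n + 87*S = 87*S + 136*n)
sqrt(-26580 + c(136, -89)) = sqrt(-26580 + (87*(-89) + 136*136)) = sqrt(-26580 + (-7743 + 18496)) = sqrt(-26580 + 10753) = sqrt(-15827) = 7*I*sqrt(323)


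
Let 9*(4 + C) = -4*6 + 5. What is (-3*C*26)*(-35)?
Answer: -50050/3 ≈ -16683.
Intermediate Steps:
C = -55/9 (C = -4 + (-4*6 + 5)/9 = -4 + (-24 + 5)/9 = -4 + (1/9)*(-19) = -4 - 19/9 = -55/9 ≈ -6.1111)
(-3*C*26)*(-35) = (-3*(-55/9)*26)*(-35) = ((55/3)*26)*(-35) = (1430/3)*(-35) = -50050/3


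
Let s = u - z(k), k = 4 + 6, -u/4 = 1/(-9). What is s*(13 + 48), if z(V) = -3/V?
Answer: 4087/90 ≈ 45.411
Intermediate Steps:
u = 4/9 (u = -4/(-9) = -4*(-1)/9 = -4*(-1/9) = 4/9 ≈ 0.44444)
k = 10
s = 67/90 (s = 4/9 - (-3)/10 = 4/9 - 1*(-3/10) = 4/9 + 3/10 = 67/90 ≈ 0.74444)
s*(13 + 48) = 67*(13 + 48)/90 = (67/90)*61 = 4087/90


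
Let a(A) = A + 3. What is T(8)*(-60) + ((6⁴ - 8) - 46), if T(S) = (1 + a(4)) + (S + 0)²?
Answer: -3078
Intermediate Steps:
a(A) = 3 + A
T(S) = 8 + S² (T(S) = (1 + (3 + 4)) + (S + 0)² = (1 + 7) + S² = 8 + S²)
T(8)*(-60) + ((6⁴ - 8) - 46) = (8 + 8²)*(-60) + ((6⁴ - 8) - 46) = (8 + 64)*(-60) + ((1296 - 8) - 46) = 72*(-60) + (1288 - 46) = -4320 + 1242 = -3078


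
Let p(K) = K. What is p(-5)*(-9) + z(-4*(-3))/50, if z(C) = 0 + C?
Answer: 1131/25 ≈ 45.240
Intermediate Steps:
z(C) = C
p(-5)*(-9) + z(-4*(-3))/50 = -5*(-9) + (-4*(-3))/50 = 45 + (1/50)*12 = 45 + 6/25 = 1131/25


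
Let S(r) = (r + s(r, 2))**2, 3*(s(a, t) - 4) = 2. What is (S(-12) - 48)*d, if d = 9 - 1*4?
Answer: 260/9 ≈ 28.889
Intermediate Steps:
s(a, t) = 14/3 (s(a, t) = 4 + (1/3)*2 = 4 + 2/3 = 14/3)
S(r) = (14/3 + r)**2 (S(r) = (r + 14/3)**2 = (14/3 + r)**2)
d = 5 (d = 9 - 4 = 5)
(S(-12) - 48)*d = ((14 + 3*(-12))**2/9 - 48)*5 = ((14 - 36)**2/9 - 48)*5 = ((1/9)*(-22)**2 - 48)*5 = ((1/9)*484 - 48)*5 = (484/9 - 48)*5 = (52/9)*5 = 260/9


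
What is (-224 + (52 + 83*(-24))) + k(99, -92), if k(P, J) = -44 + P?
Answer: -2109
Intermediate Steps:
(-224 + (52 + 83*(-24))) + k(99, -92) = (-224 + (52 + 83*(-24))) + (-44 + 99) = (-224 + (52 - 1992)) + 55 = (-224 - 1940) + 55 = -2164 + 55 = -2109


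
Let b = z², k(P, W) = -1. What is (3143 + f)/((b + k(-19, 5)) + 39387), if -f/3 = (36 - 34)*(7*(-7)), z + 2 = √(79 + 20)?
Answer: 45241231/519793179 + 13748*√11/519793179 ≈ 0.087125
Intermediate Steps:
z = -2 + 3*√11 (z = -2 + √(79 + 20) = -2 + √99 = -2 + 3*√11 ≈ 7.9499)
f = 294 (f = -3*(36 - 34)*7*(-7) = -6*(-49) = -3*(-98) = 294)
b = (-2 + 3*√11)² ≈ 63.201
(3143 + f)/((b + k(-19, 5)) + 39387) = (3143 + 294)/(((103 - 12*√11) - 1) + 39387) = 3437/((102 - 12*√11) + 39387) = 3437/(39489 - 12*√11)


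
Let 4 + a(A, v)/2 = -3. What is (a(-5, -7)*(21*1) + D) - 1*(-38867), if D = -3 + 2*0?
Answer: 38570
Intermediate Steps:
a(A, v) = -14 (a(A, v) = -8 + 2*(-3) = -8 - 6 = -14)
D = -3 (D = -3 + 0 = -3)
(a(-5, -7)*(21*1) + D) - 1*(-38867) = (-294 - 3) - 1*(-38867) = (-14*21 - 3) + 38867 = (-294 - 3) + 38867 = -297 + 38867 = 38570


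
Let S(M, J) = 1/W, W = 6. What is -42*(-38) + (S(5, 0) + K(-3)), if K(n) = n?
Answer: 9559/6 ≈ 1593.2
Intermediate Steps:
S(M, J) = ⅙ (S(M, J) = 1/6 = ⅙)
-42*(-38) + (S(5, 0) + K(-3)) = -42*(-38) + (⅙ - 3) = 1596 - 17/6 = 9559/6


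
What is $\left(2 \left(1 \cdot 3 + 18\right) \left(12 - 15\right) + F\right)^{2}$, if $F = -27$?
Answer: $23409$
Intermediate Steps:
$\left(2 \left(1 \cdot 3 + 18\right) \left(12 - 15\right) + F\right)^{2} = \left(2 \left(1 \cdot 3 + 18\right) \left(12 - 15\right) - 27\right)^{2} = \left(2 \left(3 + 18\right) \left(-3\right) - 27\right)^{2} = \left(2 \cdot 21 \left(-3\right) - 27\right)^{2} = \left(2 \left(-63\right) - 27\right)^{2} = \left(-126 - 27\right)^{2} = \left(-153\right)^{2} = 23409$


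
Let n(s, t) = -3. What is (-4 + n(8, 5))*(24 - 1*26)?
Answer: 14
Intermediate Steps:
(-4 + n(8, 5))*(24 - 1*26) = (-4 - 3)*(24 - 1*26) = -7*(24 - 26) = -7*(-2) = 14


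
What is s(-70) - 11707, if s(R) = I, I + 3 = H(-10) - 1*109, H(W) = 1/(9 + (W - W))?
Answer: -106370/9 ≈ -11819.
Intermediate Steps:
H(W) = 1/9 (H(W) = 1/(9 + 0) = 1/9)
I = -1007/9 (I = -3 + (1/9 - 1*109) = -3 + (1/9 - 109) = -3 - 980/9 = -1007/9 ≈ -111.89)
s(R) = -1007/9
s(-70) - 11707 = -1007/9 - 11707 = -106370/9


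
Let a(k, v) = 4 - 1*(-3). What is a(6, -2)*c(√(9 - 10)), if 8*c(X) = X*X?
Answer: -7/8 ≈ -0.87500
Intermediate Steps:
c(X) = X²/8 (c(X) = (X*X)/8 = X²/8)
a(k, v) = 7 (a(k, v) = 4 + 3 = 7)
a(6, -2)*c(√(9 - 10)) = 7*((√(9 - 10))²/8) = 7*((√(-1))²/8) = 7*(I²/8) = 7*((⅛)*(-1)) = 7*(-⅛) = -7/8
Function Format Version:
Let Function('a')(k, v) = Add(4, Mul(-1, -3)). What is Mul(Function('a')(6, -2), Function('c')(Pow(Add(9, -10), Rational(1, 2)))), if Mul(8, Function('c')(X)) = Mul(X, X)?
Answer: Rational(-7, 8) ≈ -0.87500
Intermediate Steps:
Function('c')(X) = Mul(Rational(1, 8), Pow(X, 2)) (Function('c')(X) = Mul(Rational(1, 8), Mul(X, X)) = Mul(Rational(1, 8), Pow(X, 2)))
Function('a')(k, v) = 7 (Function('a')(k, v) = Add(4, 3) = 7)
Mul(Function('a')(6, -2), Function('c')(Pow(Add(9, -10), Rational(1, 2)))) = Mul(7, Mul(Rational(1, 8), Pow(Pow(Add(9, -10), Rational(1, 2)), 2))) = Mul(7, Mul(Rational(1, 8), Pow(Pow(-1, Rational(1, 2)), 2))) = Mul(7, Mul(Rational(1, 8), Pow(I, 2))) = Mul(7, Mul(Rational(1, 8), -1)) = Mul(7, Rational(-1, 8)) = Rational(-7, 8)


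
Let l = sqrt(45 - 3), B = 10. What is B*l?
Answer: 10*sqrt(42) ≈ 64.807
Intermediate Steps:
l = sqrt(42) ≈ 6.4807
B*l = 10*sqrt(42)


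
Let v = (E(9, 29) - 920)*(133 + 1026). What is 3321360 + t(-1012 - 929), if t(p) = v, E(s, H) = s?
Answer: 2265511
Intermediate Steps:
v = -1055849 (v = (9 - 920)*(133 + 1026) = -911*1159 = -1055849)
t(p) = -1055849
3321360 + t(-1012 - 929) = 3321360 - 1055849 = 2265511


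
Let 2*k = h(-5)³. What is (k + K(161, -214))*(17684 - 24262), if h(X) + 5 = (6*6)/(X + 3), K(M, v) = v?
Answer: 41424955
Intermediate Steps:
h(X) = -5 + 36/(3 + X) (h(X) = -5 + (6*6)/(X + 3) = -5 + 36/(3 + X))
k = -12167/2 (k = ((21 - 5*(-5))/(3 - 5))³/2 = ((21 + 25)/(-2))³/2 = (-½*46)³/2 = (½)*(-23)³ = (½)*(-12167) = -12167/2 ≈ -6083.5)
(k + K(161, -214))*(17684 - 24262) = (-12167/2 - 214)*(17684 - 24262) = -12595/2*(-6578) = 41424955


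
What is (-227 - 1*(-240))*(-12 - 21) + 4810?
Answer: 4381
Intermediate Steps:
(-227 - 1*(-240))*(-12 - 21) + 4810 = (-227 + 240)*(-33) + 4810 = 13*(-33) + 4810 = -429 + 4810 = 4381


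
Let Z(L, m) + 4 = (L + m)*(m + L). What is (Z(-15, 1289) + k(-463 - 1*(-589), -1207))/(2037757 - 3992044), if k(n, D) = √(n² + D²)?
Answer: -541024/651429 - 5*√58909/1954287 ≈ -0.83114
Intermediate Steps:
Z(L, m) = -4 + (L + m)² (Z(L, m) = -4 + (L + m)*(m + L) = -4 + (L + m)*(L + m) = -4 + (L + m)²)
k(n, D) = √(D² + n²)
(Z(-15, 1289) + k(-463 - 1*(-589), -1207))/(2037757 - 3992044) = ((-4 + (-15 + 1289)²) + √((-1207)² + (-463 - 1*(-589))²))/(2037757 - 3992044) = ((-4 + 1274²) + √(1456849 + (-463 + 589)²))/(-1954287) = ((-4 + 1623076) + √(1456849 + 126²))*(-1/1954287) = (1623072 + √(1456849 + 15876))*(-1/1954287) = (1623072 + √1472725)*(-1/1954287) = (1623072 + 5*√58909)*(-1/1954287) = -541024/651429 - 5*√58909/1954287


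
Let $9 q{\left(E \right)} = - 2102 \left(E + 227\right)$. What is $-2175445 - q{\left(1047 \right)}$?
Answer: $- \frac{16901057}{9} \approx -1.8779 \cdot 10^{6}$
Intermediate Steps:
$q{\left(E \right)} = - \frac{477154}{9} - \frac{2102 E}{9}$ ($q{\left(E \right)} = \frac{\left(-2102\right) \left(E + 227\right)}{9} = \frac{\left(-2102\right) \left(227 + E\right)}{9} = \frac{-477154 - 2102 E}{9} = - \frac{477154}{9} - \frac{2102 E}{9}$)
$-2175445 - q{\left(1047 \right)} = -2175445 - \left(- \frac{477154}{9} - \frac{733598}{3}\right) = -2175445 - - \frac{2677948}{9} = -2175445 + \frac{2677948}{9} = - \frac{16901057}{9}$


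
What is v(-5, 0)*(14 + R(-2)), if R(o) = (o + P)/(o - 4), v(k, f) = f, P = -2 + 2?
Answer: 0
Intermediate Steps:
P = 0
R(o) = o/(-4 + o) (R(o) = (o + 0)/(o - 4) = o/(-4 + o))
v(-5, 0)*(14 + R(-2)) = 0*(14 - 2/(-4 - 2)) = 0*(14 - 2/(-6)) = 0*(14 - 2*(-⅙)) = 0*(14 + ⅓) = 0*(43/3) = 0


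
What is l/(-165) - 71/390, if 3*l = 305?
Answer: -10273/12870 ≈ -0.79821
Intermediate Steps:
l = 305/3 (l = (⅓)*305 = 305/3 ≈ 101.67)
l/(-165) - 71/390 = (305/3)/(-165) - 71/390 = (305/3)*(-1/165) - 71*1/390 = -61/99 - 71/390 = -10273/12870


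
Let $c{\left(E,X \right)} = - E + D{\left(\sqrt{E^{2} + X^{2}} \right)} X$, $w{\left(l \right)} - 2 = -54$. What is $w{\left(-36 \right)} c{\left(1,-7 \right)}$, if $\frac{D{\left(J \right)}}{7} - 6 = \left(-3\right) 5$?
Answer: $-22880$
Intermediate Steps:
$w{\left(l \right)} = -52$ ($w{\left(l \right)} = 2 - 54 = -52$)
$D{\left(J \right)} = -63$ ($D{\left(J \right)} = 42 + 7 \left(\left(-3\right) 5\right) = 42 + 7 \left(-15\right) = 42 - 105 = -63$)
$c{\left(E,X \right)} = - E - 63 X$
$w{\left(-36 \right)} c{\left(1,-7 \right)} = - 52 \left(\left(-1\right) 1 - -441\right) = - 52 \left(-1 + 441\right) = \left(-52\right) 440 = -22880$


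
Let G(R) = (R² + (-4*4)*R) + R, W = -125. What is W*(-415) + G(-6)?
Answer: 52001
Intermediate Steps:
G(R) = R² - 15*R (G(R) = (R² - 16*R) + R = R² - 15*R)
W*(-415) + G(-6) = -125*(-415) - 6*(-15 - 6) = 51875 - 6*(-21) = 51875 + 126 = 52001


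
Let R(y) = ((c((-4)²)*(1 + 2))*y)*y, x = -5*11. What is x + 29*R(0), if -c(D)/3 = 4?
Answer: -55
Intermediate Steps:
c(D) = -12 (c(D) = -3*4 = -12)
x = -55
R(y) = -36*y² (R(y) = ((-12*(1 + 2))*y)*y = ((-12*3)*y)*y = (-36*y)*y = -36*y²)
x + 29*R(0) = -55 + 29*(-36*0²) = -55 + 29*(-36*0) = -55 + 29*0 = -55 + 0 = -55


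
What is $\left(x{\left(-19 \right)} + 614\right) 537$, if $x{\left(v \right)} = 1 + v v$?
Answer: $524112$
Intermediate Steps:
$x{\left(v \right)} = 1 + v^{2}$
$\left(x{\left(-19 \right)} + 614\right) 537 = \left(\left(1 + \left(-19\right)^{2}\right) + 614\right) 537 = \left(\left(1 + 361\right) + 614\right) 537 = \left(362 + 614\right) 537 = 976 \cdot 537 = 524112$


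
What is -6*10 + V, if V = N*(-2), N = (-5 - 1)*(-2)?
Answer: -84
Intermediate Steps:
N = 12 (N = -6*(-2) = 12)
V = -24 (V = 12*(-2) = -24)
-6*10 + V = -6*10 - 24 = -60 - 24 = -84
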